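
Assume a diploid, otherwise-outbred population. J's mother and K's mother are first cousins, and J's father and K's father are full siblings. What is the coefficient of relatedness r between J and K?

0.15625

Independent pedigree routes through distinct common ancestors add.
J and K are related in two ways: second cousins through their mothers (r = 1/32) and first cousins through their fathers (r = 1/8).
r = 1/32 + 1/8 = 0.15625.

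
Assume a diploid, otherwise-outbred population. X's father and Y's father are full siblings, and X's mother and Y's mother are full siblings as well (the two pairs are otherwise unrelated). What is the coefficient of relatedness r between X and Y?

Relatedness sums over independent paths through distinct common ancestors.
X and Y are related in two ways: first cousins through their fathers (r = 1/8) and first cousins through their mothers (r = 1/8) — i.e. double first cousins.
r = 1/8 + 1/8 = 0.25.

0.25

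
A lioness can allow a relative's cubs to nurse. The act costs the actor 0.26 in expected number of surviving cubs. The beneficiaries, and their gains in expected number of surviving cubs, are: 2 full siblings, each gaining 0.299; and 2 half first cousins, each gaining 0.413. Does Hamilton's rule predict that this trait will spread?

Yes

Hamilton's rule: the trait is favored when the sum of r·B over every recipient exceeds the actor's cost C.
r to a full sibling = 1/2 (full sibs share both parents — two paths of length 2: r = 2·(1/2)^2 = 1/2).
r to a half first cousin = 0.0625 (half first cousins share one grandparent — one path of length 4: r = (1/2)^4 = 1/16).
Summing one r·B term per recipient: 2·0.5·0.299 + 2·0.0625·0.413 = 0.350625.
0.350625 > 0.26: the indirect benefit exceeds the cost.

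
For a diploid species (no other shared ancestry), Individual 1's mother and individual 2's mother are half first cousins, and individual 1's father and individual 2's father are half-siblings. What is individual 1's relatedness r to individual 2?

Relatedness sums over independent paths through distinct common ancestors.
Individual 1 and individual 2 are related in two ways: half second cousins through their mothers (r = 1/64) and half first cousins through their fathers (r = 1/16).
r = 1/64 + 1/16 = 5/64 = 0.078125.

0.078125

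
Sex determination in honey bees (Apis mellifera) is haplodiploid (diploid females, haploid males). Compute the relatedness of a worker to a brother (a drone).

0.25

Her haploid brother carries none of their father's genes and a random half of their mother's genome; that half matches the maternal half of her own genome with probability 1/2: r = 1/2 · 1/2 = 1/4.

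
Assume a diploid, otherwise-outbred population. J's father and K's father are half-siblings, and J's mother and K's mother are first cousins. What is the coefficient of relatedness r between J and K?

0.09375

Wright's path rule: contributions from independent ancestry routes add.
J and K are related in two ways: half first cousins through their fathers (r = 1/16) and second cousins through their mothers (r = 1/32).
r = 1/16 + 1/32 = 0.09375.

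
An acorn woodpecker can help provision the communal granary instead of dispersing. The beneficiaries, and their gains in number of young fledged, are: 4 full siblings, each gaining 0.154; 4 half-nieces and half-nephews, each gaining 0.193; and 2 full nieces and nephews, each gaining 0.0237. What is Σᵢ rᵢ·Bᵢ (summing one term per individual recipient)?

r to a full sibling = 0.5 (full sibs share both parents — two paths of length 2: r = 2·(1/2)^2 = 1/2).
r to a half-niece or half-nephew = 1/8 (half-aunt/uncle↔niece/nephew: one path of length 3: r = (1/2)^3 = 1/8).
r to a full niece or nephew = 1/4 (full aunt/uncle↔niece/nephew: two paths of length 3 through the shared grandparent pair: r = 2·(1/2)^3 = 1/4).
Summing one r·B term per recipient: 4·0.5·0.154 + 4·0.125·0.193 + 2·0.25·0.0237 = 0.41635.

0.41635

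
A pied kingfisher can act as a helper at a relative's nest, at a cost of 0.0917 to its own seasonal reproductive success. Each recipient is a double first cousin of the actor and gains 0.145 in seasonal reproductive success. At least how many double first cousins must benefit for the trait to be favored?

r to a double first cousin = 1/4 (double first cousins share both grandparent pairs — four paths of length 4: r = 4·(1/2)^4 = 1/4).
Hamilton's rule: n·r·B > C  ⇒  n > C/(r·B) = 0.0917/(0.25·0.145) = 2.53.
The smallest integer exceeding 2.53 is 3.

3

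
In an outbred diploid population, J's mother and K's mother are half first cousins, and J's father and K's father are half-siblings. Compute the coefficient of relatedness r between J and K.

Wright's path rule: contributions from independent ancestry routes add.
J and K are related in two ways: half second cousins through their mothers (r = 1/64) and half first cousins through their fathers (r = 1/16).
r = 1/64 + 1/16 = 0.078125.

0.078125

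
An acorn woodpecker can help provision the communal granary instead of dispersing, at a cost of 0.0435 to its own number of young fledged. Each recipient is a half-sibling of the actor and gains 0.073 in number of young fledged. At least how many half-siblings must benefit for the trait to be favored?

r to a half-sibling = 0.25 (half-sibs share one parent — one path of length 2: r = (1/2)^2 = 1/4).
Hamilton's rule: n·r·B > C  ⇒  n > C/(r·B) = 0.0435/(0.25·0.073) = 2.384.
The smallest integer exceeding 2.384 is 3.

3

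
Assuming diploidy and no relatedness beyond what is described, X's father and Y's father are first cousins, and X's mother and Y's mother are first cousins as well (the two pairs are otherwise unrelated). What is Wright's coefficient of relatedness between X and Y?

With two independent routes of shared ancestry, r is the sum of the two contributions.
X and Y are related in two ways: second cousins through their fathers (r = 1/32) and second cousins through their mothers (r = 1/32).
r = 1/32 + 1/32 = 1/16 = 0.0625.

0.0625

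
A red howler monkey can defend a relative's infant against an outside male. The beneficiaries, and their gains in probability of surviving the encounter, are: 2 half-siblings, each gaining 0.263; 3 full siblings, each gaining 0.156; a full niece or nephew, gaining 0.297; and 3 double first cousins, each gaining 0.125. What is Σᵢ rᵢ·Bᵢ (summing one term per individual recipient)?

r to a half-sibling = 1/4 (half-sibs share one parent — one path of length 2: r = (1/2)^2 = 1/4).
r to a full sibling = 1/2 (full sibs share both parents — two paths of length 2: r = 2·(1/2)^2 = 1/2).
r to a full niece or nephew = 0.25 (full aunt/uncle↔niece/nephew: two paths of length 3 through the shared grandparent pair: r = 2·(1/2)^3 = 1/4).
r to a double first cousin = 0.25 (double first cousins share both grandparent pairs — four paths of length 4: r = 4·(1/2)^4 = 1/4).
Summing one r·B term per recipient: 2·0.25·0.263 + 3·0.5·0.156 + 1·0.25·0.297 + 3·0.25·0.125 = 0.5335.

0.5335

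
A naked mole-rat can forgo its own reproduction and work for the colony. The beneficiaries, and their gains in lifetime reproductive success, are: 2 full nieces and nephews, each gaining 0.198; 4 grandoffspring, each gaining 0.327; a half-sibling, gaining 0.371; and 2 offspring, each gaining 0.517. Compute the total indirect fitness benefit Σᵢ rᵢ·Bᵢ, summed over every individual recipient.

1.03575

r to a full niece or nephew = 0.25 (full aunt/uncle↔niece/nephew: two paths of length 3 through the shared grandparent pair: r = 2·(1/2)^3 = 1/4).
r to a grandoffspring = 0.25 (two parent–offspring links: r = (1/2)^2 = 1/4).
r to a half-sibling = 1/4 (half-sibs share one parent — one path of length 2: r = (1/2)^2 = 1/4).
r to an offspring = 0.5 (one parent–offspring link: r = (1/2)^1 = 1/2).
Summing one r·B term per recipient: 2·0.25·0.198 + 4·0.25·0.327 + 1·0.25·0.371 + 2·0.5·0.517 = 1.03575.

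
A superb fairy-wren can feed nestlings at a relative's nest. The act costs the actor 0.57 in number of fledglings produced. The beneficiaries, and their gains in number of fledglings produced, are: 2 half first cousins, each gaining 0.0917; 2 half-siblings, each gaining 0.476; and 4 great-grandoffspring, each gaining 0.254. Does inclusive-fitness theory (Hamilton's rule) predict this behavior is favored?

No

Hamilton's rule: the trait is favored when the sum of r·B over every recipient exceeds the actor's cost C.
r to a half first cousin = 0.0625 (half first cousins share one grandparent — one path of length 4: r = (1/2)^4 = 1/16).
r to a half-sibling = 1/4 (half-sibs share one parent — one path of length 2: r = (1/2)^2 = 1/4).
r to a great-grandoffspring = 1/8 (three parent–offspring links: r = (1/2)^3 = 1/8).
Summing one r·B term per recipient: 2·0.0625·0.0917 + 2·0.25·0.476 + 4·0.125·0.254 = 0.3764625.
0.3764625 < 0.57: the indirect benefit is less than the cost.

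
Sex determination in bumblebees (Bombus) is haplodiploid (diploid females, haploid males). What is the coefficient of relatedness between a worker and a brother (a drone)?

Her haploid brother carries none of their father's genes and a random half of their mother's genome; that half matches the maternal half of her own genome with probability 1/2: r = 1/2 · 1/2 = 1/4.

0.25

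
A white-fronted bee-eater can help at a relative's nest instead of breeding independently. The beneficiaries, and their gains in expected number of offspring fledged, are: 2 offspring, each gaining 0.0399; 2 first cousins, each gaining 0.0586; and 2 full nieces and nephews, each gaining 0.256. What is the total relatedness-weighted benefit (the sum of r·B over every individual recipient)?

r to an offspring = 1/2 (one parent–offspring link: r = (1/2)^1 = 1/2).
r to a first cousin = 1/8 (first cousins share one grandparent pair — two paths of length 4: r = 2·(1/2)^4 = 1/8).
r to a full niece or nephew = 1/4 (full aunt/uncle↔niece/nephew: two paths of length 3 through the shared grandparent pair: r = 2·(1/2)^3 = 1/4).
Summing one r·B term per recipient: 2·0.5·0.0399 + 2·0.125·0.0586 + 2·0.25·0.256 = 0.18255.

0.18255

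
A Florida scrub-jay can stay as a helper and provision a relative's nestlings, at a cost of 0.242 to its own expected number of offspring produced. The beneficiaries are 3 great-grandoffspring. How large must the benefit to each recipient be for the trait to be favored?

r to a great-grandoffspring = 0.125 (three parent–offspring links: r = (1/2)^3 = 1/8).
Hamilton's rule with n recipients of equal r: n·r·B > C, so B > C/(n·r) = 0.242/(3·0.125) = 0.6453.

0.6453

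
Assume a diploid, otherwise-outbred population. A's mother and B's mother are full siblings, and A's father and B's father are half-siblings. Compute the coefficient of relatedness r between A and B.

With two independent routes of shared ancestry, r is the sum of the two contributions.
A and B are related in two ways: first cousins through their mothers (r = 1/8) and half first cousins through their fathers (r = 1/16).
r = 1/8 + 1/16 = 3/16 = 0.1875.

0.1875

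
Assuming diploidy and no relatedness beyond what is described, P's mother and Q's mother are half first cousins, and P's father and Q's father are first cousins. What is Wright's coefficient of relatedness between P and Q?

Independent pedigree routes through distinct common ancestors add.
P and Q are related in two ways: half second cousins through their mothers (r = 1/64) and second cousins through their fathers (r = 1/32).
r = 1/64 + 1/32 = 0.046875.

0.046875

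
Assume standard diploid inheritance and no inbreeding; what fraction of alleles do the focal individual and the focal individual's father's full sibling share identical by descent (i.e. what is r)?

0.25

Each parent–offspring link contributes a factor of 1/2, and independent paths through distinct common ancestors add.
Full aunt/uncle↔niece/nephew: two paths of length 3 through the shared grandparent pair: r = 2·(1/2)^3 = 1/4.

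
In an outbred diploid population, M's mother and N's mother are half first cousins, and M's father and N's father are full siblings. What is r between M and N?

0.140625

With two independent routes of shared ancestry, r is the sum of the two contributions.
M and N are related in two ways: half second cousins through their mothers (r = 1/64) and first cousins through their fathers (r = 1/8).
r = 1/64 + 1/8 = 0.140625.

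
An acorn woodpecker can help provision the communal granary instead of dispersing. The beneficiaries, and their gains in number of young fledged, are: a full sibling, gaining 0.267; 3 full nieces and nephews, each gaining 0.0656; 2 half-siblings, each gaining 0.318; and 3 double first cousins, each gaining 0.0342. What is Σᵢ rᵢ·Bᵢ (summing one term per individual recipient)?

0.36735

r to a full sibling = 0.5 (full sibs share both parents — two paths of length 2: r = 2·(1/2)^2 = 1/2).
r to a full niece or nephew = 1/4 (full aunt/uncle↔niece/nephew: two paths of length 3 through the shared grandparent pair: r = 2·(1/2)^3 = 1/4).
r to a half-sibling = 0.25 (half-sibs share one parent — one path of length 2: r = (1/2)^2 = 1/4).
r to a double first cousin = 1/4 (double first cousins share both grandparent pairs — four paths of length 4: r = 4·(1/2)^4 = 1/4).
Summing one r·B term per recipient: 1·0.5·0.267 + 3·0.25·0.0656 + 2·0.25·0.318 + 3·0.25·0.0342 = 0.36735.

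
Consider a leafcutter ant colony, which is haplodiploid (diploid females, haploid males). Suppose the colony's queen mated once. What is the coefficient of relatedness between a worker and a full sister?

Haplodiploid full sisters inherit their father's entire haploid genome identically (contributing 1/2) and on average half of their mother's contribution (1/2 · 1/2 = 1/4); r = 1/2 + 1/4 = 3/4.

0.75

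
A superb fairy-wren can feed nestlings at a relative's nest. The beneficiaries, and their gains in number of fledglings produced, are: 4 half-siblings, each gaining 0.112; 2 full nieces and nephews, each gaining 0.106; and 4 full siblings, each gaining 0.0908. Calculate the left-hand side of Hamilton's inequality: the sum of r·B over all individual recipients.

0.3466

r to a half-sibling = 1/4 (half-sibs share one parent — one path of length 2: r = (1/2)^2 = 1/4).
r to a full niece or nephew = 0.25 (full aunt/uncle↔niece/nephew: two paths of length 3 through the shared grandparent pair: r = 2·(1/2)^3 = 1/4).
r to a full sibling = 1/2 (full sibs share both parents — two paths of length 2: r = 2·(1/2)^2 = 1/2).
Summing one r·B term per recipient: 4·0.25·0.112 + 2·0.25·0.106 + 4·0.5·0.0908 = 0.3466.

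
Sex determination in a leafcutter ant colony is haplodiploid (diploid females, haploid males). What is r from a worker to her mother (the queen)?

One meiotic link between diploid queen and diploid daughter: r = 1/2.

0.5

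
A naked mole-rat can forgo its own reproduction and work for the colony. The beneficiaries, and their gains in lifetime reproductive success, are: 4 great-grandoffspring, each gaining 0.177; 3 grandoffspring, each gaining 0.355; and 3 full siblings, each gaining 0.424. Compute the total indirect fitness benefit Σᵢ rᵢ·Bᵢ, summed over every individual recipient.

r to a great-grandoffspring = 0.125 (three parent–offspring links: r = (1/2)^3 = 1/8).
r to a grandoffspring = 0.25 (two parent–offspring links: r = (1/2)^2 = 1/4).
r to a full sibling = 1/2 (full sibs share both parents — two paths of length 2: r = 2·(1/2)^2 = 1/2).
Summing one r·B term per recipient: 4·0.125·0.177 + 3·0.25·0.355 + 3·0.5·0.424 = 0.99075.

0.99075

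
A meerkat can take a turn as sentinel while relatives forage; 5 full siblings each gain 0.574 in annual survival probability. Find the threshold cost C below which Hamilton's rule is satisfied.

1.435

r to a full sibling = 0.5 (full sibs share both parents — two paths of length 2: r = 2·(1/2)^2 = 1/2).
Hamilton's rule: n·r·B > C, so the trait is favored while C < n·r·B = 5·0.5·0.574 = 1.435.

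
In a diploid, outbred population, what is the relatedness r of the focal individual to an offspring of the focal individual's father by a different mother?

0.25

Each parent–offspring link contributes a factor of 1/2, and independent paths through distinct common ancestors add.
Half-sibs share one parent — one path of length 2: r = (1/2)^2 = 1/4.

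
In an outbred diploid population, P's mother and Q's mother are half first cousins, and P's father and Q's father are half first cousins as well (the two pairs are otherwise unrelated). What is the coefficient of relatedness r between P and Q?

0.03125

With two independent routes of shared ancestry, r is the sum of the two contributions.
P and Q are related in two ways: half second cousins through their mothers (r = 1/64) and half second cousins through their fathers (r = 1/64).
r = 1/64 + 1/64 = 0.03125.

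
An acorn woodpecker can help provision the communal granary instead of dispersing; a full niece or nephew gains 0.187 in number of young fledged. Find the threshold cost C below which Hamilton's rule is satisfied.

r to a full niece or nephew = 1/4 (full aunt/uncle↔niece/nephew: two paths of length 3 through the shared grandparent pair: r = 2·(1/2)^3 = 1/4).
Hamilton's rule: n·r·B > C, so the trait is favored while C < n·r·B = 1·0.25·0.187 = 0.04675.

0.04675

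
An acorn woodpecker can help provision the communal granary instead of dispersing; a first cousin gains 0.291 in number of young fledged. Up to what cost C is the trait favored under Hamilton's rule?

r to a first cousin = 0.125 (first cousins share one grandparent pair — two paths of length 4: r = 2·(1/2)^4 = 1/8).
Hamilton's rule: n·r·B > C, so the trait is favored while C < n·r·B = 1·0.125·0.291 = 0.036375.

0.036375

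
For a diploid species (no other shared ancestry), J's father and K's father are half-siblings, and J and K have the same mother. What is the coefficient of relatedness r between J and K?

With two independent routes of shared ancestry, r is the sum of the two contributions.
J and K are related in two ways: half first cousins through their fathers (r = 1/16) and half-sibs through their shared mother (r = 1/4).
r = 1/16 + 1/4 = 0.3125.

0.3125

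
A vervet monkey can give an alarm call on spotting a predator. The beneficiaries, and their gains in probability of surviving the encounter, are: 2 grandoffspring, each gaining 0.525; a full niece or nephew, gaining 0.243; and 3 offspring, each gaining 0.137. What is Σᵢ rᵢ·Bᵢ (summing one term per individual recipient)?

0.52875

r to a grandoffspring = 0.25 (two parent–offspring links: r = (1/2)^2 = 1/4).
r to a full niece or nephew = 0.25 (full aunt/uncle↔niece/nephew: two paths of length 3 through the shared grandparent pair: r = 2·(1/2)^3 = 1/4).
r to an offspring = 0.5 (one parent–offspring link: r = (1/2)^1 = 1/2).
Summing one r·B term per recipient: 2·0.25·0.525 + 1·0.25·0.243 + 3·0.5·0.137 = 0.52875.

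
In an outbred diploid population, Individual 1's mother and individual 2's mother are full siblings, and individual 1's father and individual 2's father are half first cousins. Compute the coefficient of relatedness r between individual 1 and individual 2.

0.140625

Relatedness sums over independent paths through distinct common ancestors.
Individual 1 and individual 2 are related in two ways: first cousins through their mothers (r = 1/8) and half second cousins through their fathers (r = 1/64).
r = 1/8 + 1/64 = 0.140625.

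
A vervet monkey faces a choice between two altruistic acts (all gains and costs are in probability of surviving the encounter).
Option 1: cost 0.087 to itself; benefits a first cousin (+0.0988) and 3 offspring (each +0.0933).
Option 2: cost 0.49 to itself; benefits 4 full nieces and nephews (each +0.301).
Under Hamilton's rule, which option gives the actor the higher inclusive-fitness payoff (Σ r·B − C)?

Option 1

Option 1: r to a first cousin = 0.125.
Option 1: r to an offspring = 0.5.
Option 1: Σ r·B − C = (1·0.125·0.0988 + 3·0.5·0.0933) − 0.087 = 0.0653.
Option 2: r to a full niece or nephew = 0.25.
Option 2: Σ r·B − C = (4·0.25·0.301) − 0.49 = -0.189.
Option 1 has the higher net inclusive-fitness payoff.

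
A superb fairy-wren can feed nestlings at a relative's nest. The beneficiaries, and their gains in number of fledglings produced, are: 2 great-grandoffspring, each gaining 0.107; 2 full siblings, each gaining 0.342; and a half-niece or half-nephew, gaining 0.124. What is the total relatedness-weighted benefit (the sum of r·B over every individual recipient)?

r to a great-grandoffspring = 0.125 (three parent–offspring links: r = (1/2)^3 = 1/8).
r to a full sibling = 1/2 (full sibs share both parents — two paths of length 2: r = 2·(1/2)^2 = 1/2).
r to a half-niece or half-nephew = 1/8 (half-aunt/uncle↔niece/nephew: one path of length 3: r = (1/2)^3 = 1/8).
Summing one r·B term per recipient: 2·0.125·0.107 + 2·0.5·0.342 + 1·0.125·0.124 = 0.38425.

0.38425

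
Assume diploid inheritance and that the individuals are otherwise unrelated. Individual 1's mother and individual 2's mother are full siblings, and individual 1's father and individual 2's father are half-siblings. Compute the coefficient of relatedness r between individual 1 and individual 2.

0.1875

Independent pedigree routes through distinct common ancestors add.
Individual 1 and individual 2 are related in two ways: first cousins through their mothers (r = 1/8) and half first cousins through their fathers (r = 1/16).
r = 1/8 + 1/16 = 0.1875.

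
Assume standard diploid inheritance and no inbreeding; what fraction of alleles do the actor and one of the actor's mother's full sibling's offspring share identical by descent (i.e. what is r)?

0.125

Each parent–offspring link contributes a factor of 1/2, and independent paths through distinct common ancestors add.
First cousins share one grandparent pair — two paths of length 4: r = 2·(1/2)^4 = 1/8.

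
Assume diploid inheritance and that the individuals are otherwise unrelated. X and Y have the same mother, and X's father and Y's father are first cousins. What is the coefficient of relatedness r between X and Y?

Relatedness sums over independent paths through distinct common ancestors.
X and Y are related in two ways: half-sibs through their shared mother (r = 1/4) and second cousins through their fathers (r = 1/32).
r = 1/4 + 1/32 = 9/32 = 0.28125.

0.28125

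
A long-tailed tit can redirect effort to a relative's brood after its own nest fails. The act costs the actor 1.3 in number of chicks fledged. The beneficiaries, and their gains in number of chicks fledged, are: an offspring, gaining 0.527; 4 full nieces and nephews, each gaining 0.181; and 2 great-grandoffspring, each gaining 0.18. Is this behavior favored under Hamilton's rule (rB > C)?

Hamilton's rule: the trait is favored when the sum of r·B over every recipient exceeds the actor's cost C.
r to an offspring = 0.5 (one parent–offspring link: r = (1/2)^1 = 1/2).
r to a full niece or nephew = 1/4 (full aunt/uncle↔niece/nephew: two paths of length 3 through the shared grandparent pair: r = 2·(1/2)^3 = 1/4).
r to a great-grandoffspring = 0.125 (three parent–offspring links: r = (1/2)^3 = 1/8).
Summing one r·B term per recipient: 1·0.5·0.527 + 4·0.25·0.181 + 2·0.125·0.18 = 0.4895.
0.4895 < 1.3: the indirect benefit is less than the cost.

No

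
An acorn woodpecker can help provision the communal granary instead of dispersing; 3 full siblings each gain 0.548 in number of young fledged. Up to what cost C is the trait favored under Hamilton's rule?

0.822

r to a full sibling = 0.5 (full sibs share both parents — two paths of length 2: r = 2·(1/2)^2 = 1/2).
Hamilton's rule: n·r·B > C, so the trait is favored while C < n·r·B = 3·0.5·0.548 = 0.822.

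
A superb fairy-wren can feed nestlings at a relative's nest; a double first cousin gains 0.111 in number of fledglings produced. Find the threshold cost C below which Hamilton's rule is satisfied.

0.02775

r to a double first cousin = 1/4 (double first cousins share both grandparent pairs — four paths of length 4: r = 4·(1/2)^4 = 1/4).
Hamilton's rule: n·r·B > C, so the trait is favored while C < n·r·B = 1·0.25·0.111 = 0.02775.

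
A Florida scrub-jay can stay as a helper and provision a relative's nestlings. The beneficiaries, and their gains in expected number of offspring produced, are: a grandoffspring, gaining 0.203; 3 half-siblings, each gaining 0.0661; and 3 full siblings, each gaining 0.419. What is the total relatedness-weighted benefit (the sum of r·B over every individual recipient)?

0.728825

r to a grandoffspring = 1/4 (two parent–offspring links: r = (1/2)^2 = 1/4).
r to a half-sibling = 0.25 (half-sibs share one parent — one path of length 2: r = (1/2)^2 = 1/4).
r to a full sibling = 0.5 (full sibs share both parents — two paths of length 2: r = 2·(1/2)^2 = 1/2).
Summing one r·B term per recipient: 1·0.25·0.203 + 3·0.25·0.0661 + 3·0.5·0.419 = 0.728825.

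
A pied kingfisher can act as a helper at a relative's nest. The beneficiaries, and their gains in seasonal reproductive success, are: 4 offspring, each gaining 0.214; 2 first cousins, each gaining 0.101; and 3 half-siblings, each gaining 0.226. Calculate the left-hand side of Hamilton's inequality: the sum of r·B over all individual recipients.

0.62275

r to an offspring = 1/2 (one parent–offspring link: r = (1/2)^1 = 1/2).
r to a first cousin = 1/8 (first cousins share one grandparent pair — two paths of length 4: r = 2·(1/2)^4 = 1/8).
r to a half-sibling = 0.25 (half-sibs share one parent — one path of length 2: r = (1/2)^2 = 1/4).
Summing one r·B term per recipient: 4·0.5·0.214 + 2·0.125·0.101 + 3·0.25·0.226 = 0.62275.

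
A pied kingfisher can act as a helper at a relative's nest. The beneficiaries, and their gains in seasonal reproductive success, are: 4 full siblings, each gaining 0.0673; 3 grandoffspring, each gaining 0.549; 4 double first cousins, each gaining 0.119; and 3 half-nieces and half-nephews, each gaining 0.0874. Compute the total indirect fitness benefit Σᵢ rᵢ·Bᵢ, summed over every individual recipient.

0.698125

r to a full sibling = 0.5 (full sibs share both parents — two paths of length 2: r = 2·(1/2)^2 = 1/2).
r to a grandoffspring = 0.25 (two parent–offspring links: r = (1/2)^2 = 1/4).
r to a double first cousin = 0.25 (double first cousins share both grandparent pairs — four paths of length 4: r = 4·(1/2)^4 = 1/4).
r to a half-niece or half-nephew = 1/8 (half-aunt/uncle↔niece/nephew: one path of length 3: r = (1/2)^3 = 1/8).
Summing one r·B term per recipient: 4·0.5·0.0673 + 3·0.25·0.549 + 4·0.25·0.119 + 3·0.125·0.0874 = 0.698125.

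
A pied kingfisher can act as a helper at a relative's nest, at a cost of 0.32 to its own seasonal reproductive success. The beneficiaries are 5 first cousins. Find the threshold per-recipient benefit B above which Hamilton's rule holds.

0.512

r to a first cousin = 0.125 (first cousins share one grandparent pair — two paths of length 4: r = 2·(1/2)^4 = 1/8).
Hamilton's rule with n recipients of equal r: n·r·B > C, so B > C/(n·r) = 0.32/(5·0.125) = 0.512.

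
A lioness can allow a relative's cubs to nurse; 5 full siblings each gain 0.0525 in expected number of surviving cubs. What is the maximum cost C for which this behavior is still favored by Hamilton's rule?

r to a full sibling = 1/2 (full sibs share both parents — two paths of length 2: r = 2·(1/2)^2 = 1/2).
Hamilton's rule: n·r·B > C, so the trait is favored while C < n·r·B = 5·0.5·0.0525 = 0.13125.

0.13125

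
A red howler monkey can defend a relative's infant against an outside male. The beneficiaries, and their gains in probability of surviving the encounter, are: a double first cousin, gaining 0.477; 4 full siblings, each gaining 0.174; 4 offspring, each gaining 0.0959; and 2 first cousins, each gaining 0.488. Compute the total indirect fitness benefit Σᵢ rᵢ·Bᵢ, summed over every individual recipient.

r to a double first cousin = 0.25 (double first cousins share both grandparent pairs — four paths of length 4: r = 4·(1/2)^4 = 1/4).
r to a full sibling = 1/2 (full sibs share both parents — two paths of length 2: r = 2·(1/2)^2 = 1/2).
r to an offspring = 0.5 (one parent–offspring link: r = (1/2)^1 = 1/2).
r to a first cousin = 0.125 (first cousins share one grandparent pair — two paths of length 4: r = 2·(1/2)^4 = 1/8).
Summing one r·B term per recipient: 1·0.25·0.477 + 4·0.5·0.174 + 4·0.5·0.0959 + 2·0.125·0.488 = 0.78105.

0.78105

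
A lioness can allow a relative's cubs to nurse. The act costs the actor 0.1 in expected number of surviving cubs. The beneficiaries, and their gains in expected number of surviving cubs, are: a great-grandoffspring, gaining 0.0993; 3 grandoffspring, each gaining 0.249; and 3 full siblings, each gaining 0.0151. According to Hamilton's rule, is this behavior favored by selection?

Hamilton's rule: the trait is favored when the sum of r·B over every recipient exceeds the actor's cost C.
r to a great-grandoffspring = 1/8 (three parent–offspring links: r = (1/2)^3 = 1/8).
r to a grandoffspring = 0.25 (two parent–offspring links: r = (1/2)^2 = 1/4).
r to a full sibling = 1/2 (full sibs share both parents — two paths of length 2: r = 2·(1/2)^2 = 1/2).
Summing one r·B term per recipient: 1·0.125·0.0993 + 3·0.25·0.249 + 3·0.5·0.0151 = 0.2218125.
0.2218125 > 0.1: the indirect benefit exceeds the cost.

Yes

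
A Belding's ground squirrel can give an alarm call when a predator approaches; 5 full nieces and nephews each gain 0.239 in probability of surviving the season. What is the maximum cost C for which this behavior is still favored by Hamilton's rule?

0.29875

r to a full niece or nephew = 1/4 (full aunt/uncle↔niece/nephew: two paths of length 3 through the shared grandparent pair: r = 2·(1/2)^3 = 1/4).
Hamilton's rule: n·r·B > C, so the trait is favored while C < n·r·B = 5·0.25·0.239 = 0.29875.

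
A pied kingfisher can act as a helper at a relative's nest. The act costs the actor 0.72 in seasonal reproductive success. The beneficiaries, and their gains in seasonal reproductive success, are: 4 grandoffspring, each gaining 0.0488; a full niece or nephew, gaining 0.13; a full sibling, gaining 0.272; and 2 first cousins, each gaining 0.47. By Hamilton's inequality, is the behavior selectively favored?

No

Hamilton's rule: the trait is favored when the sum of r·B over every recipient exceeds the actor's cost C.
r to a grandoffspring = 1/4 (two parent–offspring links: r = (1/2)^2 = 1/4).
r to a full niece or nephew = 0.25 (full aunt/uncle↔niece/nephew: two paths of length 3 through the shared grandparent pair: r = 2·(1/2)^3 = 1/4).
r to a full sibling = 0.5 (full sibs share both parents — two paths of length 2: r = 2·(1/2)^2 = 1/2).
r to a first cousin = 1/8 (first cousins share one grandparent pair — two paths of length 4: r = 2·(1/2)^4 = 1/8).
Summing one r·B term per recipient: 4·0.25·0.0488 + 1·0.25·0.13 + 1·0.5·0.272 + 2·0.125·0.47 = 0.3348.
0.3348 < 0.72: the indirect benefit is less than the cost.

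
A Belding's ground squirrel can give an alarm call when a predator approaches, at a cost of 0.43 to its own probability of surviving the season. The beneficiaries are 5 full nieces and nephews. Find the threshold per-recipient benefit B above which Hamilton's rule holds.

0.344

r to a full niece or nephew = 0.25 (full aunt/uncle↔niece/nephew: two paths of length 3 through the shared grandparent pair: r = 2·(1/2)^3 = 1/4).
Hamilton's rule with n recipients of equal r: n·r·B > C, so B > C/(n·r) = 0.43/(5·0.25) = 0.344.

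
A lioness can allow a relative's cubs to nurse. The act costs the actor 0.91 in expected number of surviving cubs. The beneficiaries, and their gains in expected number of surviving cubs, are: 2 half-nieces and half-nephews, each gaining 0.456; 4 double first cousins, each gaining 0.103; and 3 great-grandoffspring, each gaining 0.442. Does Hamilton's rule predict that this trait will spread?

No

Hamilton's rule: the trait is favored when the sum of r·B over every recipient exceeds the actor's cost C.
r to a half-niece or half-nephew = 0.125 (half-aunt/uncle↔niece/nephew: one path of length 3: r = (1/2)^3 = 1/8).
r to a double first cousin = 0.25 (double first cousins share both grandparent pairs — four paths of length 4: r = 4·(1/2)^4 = 1/4).
r to a great-grandoffspring = 0.125 (three parent–offspring links: r = (1/2)^3 = 1/8).
Summing one r·B term per recipient: 2·0.125·0.456 + 4·0.25·0.103 + 3·0.125·0.442 = 0.38275.
0.38275 < 0.91: the indirect benefit is less than the cost.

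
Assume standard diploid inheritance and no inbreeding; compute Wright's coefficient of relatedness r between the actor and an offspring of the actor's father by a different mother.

0.25

Each parent–offspring link contributes a factor of 1/2, and independent paths through distinct common ancestors add.
Half-sibs share one parent — one path of length 2: r = (1/2)^2 = 1/4.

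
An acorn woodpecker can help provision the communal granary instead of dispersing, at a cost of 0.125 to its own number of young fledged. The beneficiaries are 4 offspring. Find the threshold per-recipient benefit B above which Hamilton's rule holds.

0.0625

r to an offspring = 1/2 (one parent–offspring link: r = (1/2)^1 = 1/2).
Hamilton's rule with n recipients of equal r: n·r·B > C, so B > C/(n·r) = 0.125/(4·0.5) = 0.0625.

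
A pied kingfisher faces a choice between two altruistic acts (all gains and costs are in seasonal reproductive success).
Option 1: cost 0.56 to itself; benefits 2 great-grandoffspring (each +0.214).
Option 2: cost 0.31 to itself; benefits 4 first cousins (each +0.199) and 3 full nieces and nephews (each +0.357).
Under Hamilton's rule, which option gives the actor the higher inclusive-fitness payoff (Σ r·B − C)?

Option 1: r to a great-grandoffspring = 0.125.
Option 1: Σ r·B − C = (2·0.125·0.214) − 0.56 = -0.5065.
Option 2: r to a first cousin = 0.125.
Option 2: r to a full niece or nephew = 0.25.
Option 2: Σ r·B − C = (4·0.125·0.199 + 3·0.25·0.357) − 0.31 = 0.05725.
Option 2 has the higher net inclusive-fitness payoff.

Option 2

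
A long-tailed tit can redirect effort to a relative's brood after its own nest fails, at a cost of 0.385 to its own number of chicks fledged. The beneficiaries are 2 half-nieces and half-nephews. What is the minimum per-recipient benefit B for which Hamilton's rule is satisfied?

r to a half-niece or half-nephew = 1/8 (half-aunt/uncle↔niece/nephew: one path of length 3: r = (1/2)^3 = 1/8).
Hamilton's rule with n recipients of equal r: n·r·B > C, so B > C/(n·r) = 0.385/(2·0.125) = 1.54.

1.54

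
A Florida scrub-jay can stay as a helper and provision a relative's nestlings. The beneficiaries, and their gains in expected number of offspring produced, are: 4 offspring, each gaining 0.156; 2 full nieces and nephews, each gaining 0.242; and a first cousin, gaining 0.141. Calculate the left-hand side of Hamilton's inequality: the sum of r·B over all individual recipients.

0.450625

r to an offspring = 1/2 (one parent–offspring link: r = (1/2)^1 = 1/2).
r to a full niece or nephew = 1/4 (full aunt/uncle↔niece/nephew: two paths of length 3 through the shared grandparent pair: r = 2·(1/2)^3 = 1/4).
r to a first cousin = 0.125 (first cousins share one grandparent pair — two paths of length 4: r = 2·(1/2)^4 = 1/8).
Summing one r·B term per recipient: 4·0.5·0.156 + 2·0.25·0.242 + 1·0.125·0.141 = 0.450625.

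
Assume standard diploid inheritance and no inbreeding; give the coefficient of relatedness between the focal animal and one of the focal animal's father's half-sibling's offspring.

Each parent–offspring link contributes a factor of 1/2, and independent paths through distinct common ancestors add.
Half first cousins share one grandparent — one path of length 4: r = (1/2)^4 = 1/16.

0.0625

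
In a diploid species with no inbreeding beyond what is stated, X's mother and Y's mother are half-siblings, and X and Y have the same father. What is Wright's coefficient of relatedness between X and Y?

Relatedness sums over independent paths through distinct common ancestors.
X and Y are related in two ways: half first cousins through their mothers (r = 1/16) and half-sibs through their shared father (r = 1/4).
r = 1/16 + 1/4 = 0.3125.

0.3125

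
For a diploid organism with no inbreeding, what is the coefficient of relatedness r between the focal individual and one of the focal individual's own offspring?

0.5

Each parent–offspring link contributes a factor of 1/2, and independent paths through distinct common ancestors add.
One parent–offspring link: r = (1/2)^1 = 1/2.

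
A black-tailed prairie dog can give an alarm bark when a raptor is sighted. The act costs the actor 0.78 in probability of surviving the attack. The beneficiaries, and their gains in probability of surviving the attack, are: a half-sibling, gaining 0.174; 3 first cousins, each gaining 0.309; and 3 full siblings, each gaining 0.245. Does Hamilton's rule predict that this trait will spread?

Hamilton's rule: the trait is favored when the sum of r·B over every recipient exceeds the actor's cost C.
r to a half-sibling = 0.25 (half-sibs share one parent — one path of length 2: r = (1/2)^2 = 1/4).
r to a first cousin = 0.125 (first cousins share one grandparent pair — two paths of length 4: r = 2·(1/2)^4 = 1/8).
r to a full sibling = 0.5 (full sibs share both parents — two paths of length 2: r = 2·(1/2)^2 = 1/2).
Summing one r·B term per recipient: 1·0.25·0.174 + 3·0.125·0.309 + 3·0.5·0.245 = 0.526875.
0.526875 < 0.78: the indirect benefit is less than the cost.

No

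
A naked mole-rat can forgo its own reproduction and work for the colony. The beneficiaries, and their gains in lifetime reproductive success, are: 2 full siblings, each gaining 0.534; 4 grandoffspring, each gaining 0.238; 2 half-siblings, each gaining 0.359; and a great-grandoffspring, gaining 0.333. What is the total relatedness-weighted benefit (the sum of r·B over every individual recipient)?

r to a full sibling = 0.5 (full sibs share both parents — two paths of length 2: r = 2·(1/2)^2 = 1/2).
r to a grandoffspring = 1/4 (two parent–offspring links: r = (1/2)^2 = 1/4).
r to a half-sibling = 0.25 (half-sibs share one parent — one path of length 2: r = (1/2)^2 = 1/4).
r to a great-grandoffspring = 1/8 (three parent–offspring links: r = (1/2)^3 = 1/8).
Summing one r·B term per recipient: 2·0.5·0.534 + 4·0.25·0.238 + 2·0.25·0.359 + 1·0.125·0.333 = 0.993125.

0.993125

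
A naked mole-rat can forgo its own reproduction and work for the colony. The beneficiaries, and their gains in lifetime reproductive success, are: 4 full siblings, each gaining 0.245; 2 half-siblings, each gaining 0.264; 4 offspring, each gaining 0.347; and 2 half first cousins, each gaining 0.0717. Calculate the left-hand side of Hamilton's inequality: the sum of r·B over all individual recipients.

1.3249625

r to a full sibling = 1/2 (full sibs share both parents — two paths of length 2: r = 2·(1/2)^2 = 1/2).
r to a half-sibling = 1/4 (half-sibs share one parent — one path of length 2: r = (1/2)^2 = 1/4).
r to an offspring = 1/2 (one parent–offspring link: r = (1/2)^1 = 1/2).
r to a half first cousin = 0.0625 (half first cousins share one grandparent — one path of length 4: r = (1/2)^4 = 1/16).
Summing one r·B term per recipient: 4·0.5·0.245 + 2·0.25·0.264 + 4·0.5·0.347 + 2·0.0625·0.0717 = 1.3249625.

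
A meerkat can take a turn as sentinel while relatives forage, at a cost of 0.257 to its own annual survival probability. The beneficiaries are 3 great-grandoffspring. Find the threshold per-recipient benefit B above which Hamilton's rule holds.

0.6853

r to a great-grandoffspring = 0.125 (three parent–offspring links: r = (1/2)^3 = 1/8).
Hamilton's rule with n recipients of equal r: n·r·B > C, so B > C/(n·r) = 0.257/(3·0.125) = 0.6853.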